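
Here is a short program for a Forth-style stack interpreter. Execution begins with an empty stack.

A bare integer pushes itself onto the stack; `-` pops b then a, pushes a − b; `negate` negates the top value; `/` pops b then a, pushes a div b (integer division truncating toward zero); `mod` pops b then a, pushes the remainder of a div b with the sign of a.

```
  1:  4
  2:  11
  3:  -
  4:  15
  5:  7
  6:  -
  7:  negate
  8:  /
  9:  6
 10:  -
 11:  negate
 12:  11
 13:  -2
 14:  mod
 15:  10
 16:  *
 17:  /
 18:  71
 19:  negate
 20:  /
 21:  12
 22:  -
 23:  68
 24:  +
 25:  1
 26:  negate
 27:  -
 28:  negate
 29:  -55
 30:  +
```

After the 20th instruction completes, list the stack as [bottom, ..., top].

[0]

4      : 4
11     : 4 11
-      : -7
15     : -7 15
7      : -7 15 7
-      : -7 8
negate : -7 -8
/      : 0
6      : 0 6
-      : -6
negate : 6
11     : 6 11
-2     : 6 11 -2
mod    : 6 1
10     : 6 1 10
*      : 6 10
/      : 0
71     : 0 71
negate : 0 -71
/      : 0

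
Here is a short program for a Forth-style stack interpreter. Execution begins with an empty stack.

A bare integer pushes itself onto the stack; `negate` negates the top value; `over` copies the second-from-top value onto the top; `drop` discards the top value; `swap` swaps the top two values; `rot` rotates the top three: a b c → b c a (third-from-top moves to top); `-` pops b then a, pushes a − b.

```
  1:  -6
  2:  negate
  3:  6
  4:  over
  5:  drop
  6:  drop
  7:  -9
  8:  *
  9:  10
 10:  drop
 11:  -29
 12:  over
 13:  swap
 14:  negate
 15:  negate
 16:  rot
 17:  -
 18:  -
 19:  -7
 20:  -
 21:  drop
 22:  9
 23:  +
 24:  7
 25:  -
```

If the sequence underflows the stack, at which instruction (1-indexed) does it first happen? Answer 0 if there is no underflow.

-6      -6
negate  6
6       6 6
over    6 6 6
drop    6 6
drop    6
-9      6 -9
*       -54
10      -54 10
drop    -54
-29     -54 -29
over    -54 -29 -54
swap    -54 -54 -29
negate  -54 -54 29
negate  -54 -54 -29
rot     -54 -29 -54
-       -54 25
-       -79
-7      -79 -7
-       -72
drop    (empty)
9       9
+  — needs 2 operands, stack has 1 → underflow

23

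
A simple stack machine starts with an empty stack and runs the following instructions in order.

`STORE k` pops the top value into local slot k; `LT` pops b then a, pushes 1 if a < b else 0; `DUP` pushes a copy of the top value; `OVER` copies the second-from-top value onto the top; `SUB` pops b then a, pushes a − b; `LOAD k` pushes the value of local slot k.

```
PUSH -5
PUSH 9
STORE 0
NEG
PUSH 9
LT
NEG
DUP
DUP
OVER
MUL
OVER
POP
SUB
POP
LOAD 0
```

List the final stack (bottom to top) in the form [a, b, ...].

PUSH -5 -> -5
PUSH 9  -> -5 9
STORE 0 -> -5
NEG     -> 5
PUSH 9  -> 5 9
LT      -> 1
NEG     -> -1
DUP     -> -1 -1
DUP     -> -1 -1 -1
OVER    -> -1 -1 -1 -1
MUL     -> -1 -1 1
OVER    -> -1 -1 1 -1
POP     -> -1 -1 1
SUB     -> -1 -2
POP     -> -1
LOAD 0  -> -1 9

[-1, 9]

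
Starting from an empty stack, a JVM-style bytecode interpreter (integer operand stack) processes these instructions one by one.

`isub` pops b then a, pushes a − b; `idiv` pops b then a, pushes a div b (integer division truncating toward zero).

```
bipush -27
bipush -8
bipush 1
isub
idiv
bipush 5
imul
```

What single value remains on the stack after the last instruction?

15

bipush -27 → -27
bipush -8  → -27 -8
bipush 1   → -27 -8 1
isub       → -27 -9
idiv       → 3
bipush 5   → 3 5
imul       → 15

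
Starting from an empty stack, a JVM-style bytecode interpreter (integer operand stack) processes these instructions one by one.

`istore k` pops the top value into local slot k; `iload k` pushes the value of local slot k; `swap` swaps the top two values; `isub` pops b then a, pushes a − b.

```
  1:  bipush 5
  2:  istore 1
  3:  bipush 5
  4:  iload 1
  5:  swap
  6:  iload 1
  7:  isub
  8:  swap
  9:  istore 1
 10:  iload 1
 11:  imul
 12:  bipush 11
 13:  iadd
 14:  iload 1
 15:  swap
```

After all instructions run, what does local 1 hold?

5

bipush 5  -> 5
istore 1  -> (empty)
bipush 5  -> 5
iload 1   -> 5 5
swap      -> 5 5
iload 1   -> 5 5 5
isub      -> 5 0
swap      -> 0 5
istore 1  -> 0
iload 1   -> 0 5
imul      -> 0
bipush 11 -> 0 11
iadd      -> 11
iload 1   -> 11 5
swap      -> 5 11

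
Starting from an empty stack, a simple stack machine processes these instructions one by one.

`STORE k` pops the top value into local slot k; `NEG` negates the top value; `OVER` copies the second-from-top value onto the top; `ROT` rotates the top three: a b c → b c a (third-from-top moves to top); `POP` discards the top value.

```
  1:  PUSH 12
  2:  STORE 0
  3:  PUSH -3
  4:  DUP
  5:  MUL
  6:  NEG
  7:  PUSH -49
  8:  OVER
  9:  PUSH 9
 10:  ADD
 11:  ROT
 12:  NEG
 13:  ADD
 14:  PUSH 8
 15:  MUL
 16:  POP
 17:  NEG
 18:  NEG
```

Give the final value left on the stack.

-49

PUSH 12   [12]
STORE 0   []
PUSH -3   [-3]
DUP       [-3, -3]
MUL       [9]
NEG       [-9]
PUSH -49  [-9, -49]
OVER      [-9, -49, -9]
PUSH 9    [-9, -49, -9, 9]
ADD       [-9, -49, 0]
ROT       [-49, 0, -9]
NEG       [-49, 0, 9]
ADD       [-49, 9]
PUSH 8    [-49, 9, 8]
MUL       [-49, 72]
POP       [-49]
NEG       [49]
NEG       [-49]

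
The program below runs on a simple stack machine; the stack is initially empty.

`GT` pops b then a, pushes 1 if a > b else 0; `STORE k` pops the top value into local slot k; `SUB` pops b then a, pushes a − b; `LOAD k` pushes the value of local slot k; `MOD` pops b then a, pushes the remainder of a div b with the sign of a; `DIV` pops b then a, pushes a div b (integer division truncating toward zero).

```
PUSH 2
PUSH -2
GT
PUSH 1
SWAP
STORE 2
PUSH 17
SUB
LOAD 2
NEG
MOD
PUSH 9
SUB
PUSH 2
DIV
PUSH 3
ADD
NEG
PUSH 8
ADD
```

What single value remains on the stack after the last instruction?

9

PUSH 2  -> 2
PUSH -2 -> 2 -2
GT      -> 1
PUSH 1  -> 1 1
SWAP    -> 1 1
STORE 2 -> 1
PUSH 17 -> 1 17
SUB     -> -16
LOAD 2  -> -16 1
NEG     -> -16 -1
MOD     -> 0
PUSH 9  -> 0 9
SUB     -> -9
PUSH 2  -> -9 2
DIV     -> -4
PUSH 3  -> -4 3
ADD     -> -1
NEG     -> 1
PUSH 8  -> 1 8
ADD     -> 9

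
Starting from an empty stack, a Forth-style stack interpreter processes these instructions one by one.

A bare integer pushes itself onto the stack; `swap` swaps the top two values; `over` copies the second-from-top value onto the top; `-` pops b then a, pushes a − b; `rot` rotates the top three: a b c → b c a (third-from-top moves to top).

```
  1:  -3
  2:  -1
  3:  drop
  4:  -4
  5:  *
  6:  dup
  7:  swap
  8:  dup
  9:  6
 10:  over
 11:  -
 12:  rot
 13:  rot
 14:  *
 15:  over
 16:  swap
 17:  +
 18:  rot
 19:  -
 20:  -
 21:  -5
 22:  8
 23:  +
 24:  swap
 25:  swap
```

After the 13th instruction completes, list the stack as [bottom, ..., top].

[12, -6, 12, 12]

-3    [-3]
-1    [-3, -1]
drop  [-3]
-4    [-3, -4]
*     [12]
dup   [12, 12]
swap  [12, 12]
dup   [12, 12, 12]
6     [12, 12, 12, 6]
over  [12, 12, 12, 6, 12]
-     [12, 12, 12, -6]
rot   [12, 12, -6, 12]
rot   [12, -6, 12, 12]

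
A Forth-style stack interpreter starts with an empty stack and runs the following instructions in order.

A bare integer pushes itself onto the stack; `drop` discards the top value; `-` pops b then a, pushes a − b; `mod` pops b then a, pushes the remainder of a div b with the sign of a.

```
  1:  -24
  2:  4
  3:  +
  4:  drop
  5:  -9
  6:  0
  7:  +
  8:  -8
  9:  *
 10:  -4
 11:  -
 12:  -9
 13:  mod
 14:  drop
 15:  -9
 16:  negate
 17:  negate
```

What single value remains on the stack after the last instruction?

-9

-24    → -24
4      → -24 4
+      → -20
drop   → (empty)
-9     → -9
0      → -9 0
+      → -9
-8     → -9 -8
*      → 72
-4     → 72 -4
-      → 76
-9     → 76 -9
mod    → 4
drop   → (empty)
-9     → -9
negate → 9
negate → -9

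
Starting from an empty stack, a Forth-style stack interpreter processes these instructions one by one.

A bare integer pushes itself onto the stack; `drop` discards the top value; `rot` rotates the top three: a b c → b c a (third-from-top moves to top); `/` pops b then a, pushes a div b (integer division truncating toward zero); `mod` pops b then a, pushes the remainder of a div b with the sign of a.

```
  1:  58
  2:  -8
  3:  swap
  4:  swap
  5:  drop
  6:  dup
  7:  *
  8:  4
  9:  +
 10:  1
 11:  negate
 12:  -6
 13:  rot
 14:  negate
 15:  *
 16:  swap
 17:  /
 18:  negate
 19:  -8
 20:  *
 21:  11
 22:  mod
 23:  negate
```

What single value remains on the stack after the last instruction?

58     -> [58]
-8     -> [58, -8]
swap   -> [-8, 58]
swap   -> [58, -8]
drop   -> [58]
dup    -> [58, 58]
*      -> [3364]
4      -> [3364, 4]
+      -> [3368]
1      -> [3368, 1]
negate -> [3368, -1]
-6     -> [3368, -1, -6]
rot    -> [-1, -6, 3368]
negate -> [-1, -6, -3368]
*      -> [-1, 20208]
swap   -> [20208, -1]
/      -> [-20208]
negate -> [20208]
-8     -> [20208, -8]
*      -> [-161664]
11     -> [-161664, 11]
mod    -> [-8]
negate -> [8]

8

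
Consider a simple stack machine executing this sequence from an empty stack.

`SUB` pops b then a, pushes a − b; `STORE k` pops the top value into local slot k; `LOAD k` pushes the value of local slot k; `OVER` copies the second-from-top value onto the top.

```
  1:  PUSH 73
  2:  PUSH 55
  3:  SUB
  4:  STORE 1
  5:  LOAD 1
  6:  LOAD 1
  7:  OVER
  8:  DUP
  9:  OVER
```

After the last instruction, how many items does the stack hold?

PUSH 73 -> 73
PUSH 55 -> 73 55
SUB     -> 18
STORE 1 -> (empty)
LOAD 1  -> 18
LOAD 1  -> 18 18
OVER    -> 18 18 18
DUP     -> 18 18 18 18
OVER    -> 18 18 18 18 18

5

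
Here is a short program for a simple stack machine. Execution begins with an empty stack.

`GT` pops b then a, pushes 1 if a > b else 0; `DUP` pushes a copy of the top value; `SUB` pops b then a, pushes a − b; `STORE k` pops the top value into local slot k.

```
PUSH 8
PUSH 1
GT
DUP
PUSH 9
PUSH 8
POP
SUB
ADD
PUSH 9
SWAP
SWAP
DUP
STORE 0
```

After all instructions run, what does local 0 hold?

9

PUSH 8  → 8
PUSH 1  → 8 1
GT      → 1
DUP     → 1 1
PUSH 9  → 1 1 9
PUSH 8  → 1 1 9 8
POP     → 1 1 9
SUB     → 1 -8
ADD     → -7
PUSH 9  → -7 9
SWAP    → 9 -7
SWAP    → -7 9
DUP     → -7 9 9
STORE 0 → -7 9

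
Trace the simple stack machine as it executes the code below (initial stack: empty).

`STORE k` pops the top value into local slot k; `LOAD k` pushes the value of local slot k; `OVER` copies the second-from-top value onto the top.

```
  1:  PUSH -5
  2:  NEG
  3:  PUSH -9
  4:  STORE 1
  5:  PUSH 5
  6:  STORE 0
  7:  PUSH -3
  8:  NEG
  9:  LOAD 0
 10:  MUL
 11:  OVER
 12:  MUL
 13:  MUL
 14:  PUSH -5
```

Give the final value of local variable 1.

-9

PUSH -5 : [-5]
NEG     : [5]
PUSH -9 : [5, -9]
STORE 1 : [5]
PUSH 5  : [5, 5]
STORE 0 : [5]
PUSH -3 : [5, -3]
NEG     : [5, 3]
LOAD 0  : [5, 3, 5]
MUL     : [5, 15]
OVER    : [5, 15, 5]
MUL     : [5, 75]
MUL     : [375]
PUSH -5 : [375, -5]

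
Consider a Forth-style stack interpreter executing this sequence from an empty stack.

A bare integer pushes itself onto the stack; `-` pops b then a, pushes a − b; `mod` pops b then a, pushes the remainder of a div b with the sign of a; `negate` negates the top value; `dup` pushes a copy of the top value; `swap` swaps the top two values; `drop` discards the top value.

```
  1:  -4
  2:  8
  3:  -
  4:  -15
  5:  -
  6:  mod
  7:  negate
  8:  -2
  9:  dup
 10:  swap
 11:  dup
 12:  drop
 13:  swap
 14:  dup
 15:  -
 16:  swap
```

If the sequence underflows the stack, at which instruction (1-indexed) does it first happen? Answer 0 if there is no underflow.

-4  -> [-4]
8   -> [-4, 8]
-   -> [-12]
-15 -> [-12, -15]
-   -> [3]
mod  — needs 2 operands, stack has 1 → underflow

6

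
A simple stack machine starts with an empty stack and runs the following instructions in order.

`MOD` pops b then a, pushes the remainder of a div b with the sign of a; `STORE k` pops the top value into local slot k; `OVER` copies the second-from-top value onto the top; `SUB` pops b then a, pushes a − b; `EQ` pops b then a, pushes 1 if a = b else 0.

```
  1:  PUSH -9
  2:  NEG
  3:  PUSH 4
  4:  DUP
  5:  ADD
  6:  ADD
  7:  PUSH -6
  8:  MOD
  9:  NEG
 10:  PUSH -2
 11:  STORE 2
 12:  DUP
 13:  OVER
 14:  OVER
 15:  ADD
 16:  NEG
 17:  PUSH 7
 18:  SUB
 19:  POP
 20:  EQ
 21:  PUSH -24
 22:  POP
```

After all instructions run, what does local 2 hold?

PUSH -9  -> -9
NEG      -> 9
PUSH 4   -> 9 4
DUP      -> 9 4 4
ADD      -> 9 8
ADD      -> 17
PUSH -6  -> 17 -6
MOD      -> 5
NEG      -> -5
PUSH -2  -> -5 -2
STORE 2  -> -5
DUP      -> -5 -5
OVER     -> -5 -5 -5
OVER     -> -5 -5 -5 -5
ADD      -> -5 -5 -10
NEG      -> -5 -5 10
PUSH 7   -> -5 -5 10 7
SUB      -> -5 -5 3
POP      -> -5 -5
EQ       -> 1
PUSH -24 -> 1 -24
POP      -> 1

-2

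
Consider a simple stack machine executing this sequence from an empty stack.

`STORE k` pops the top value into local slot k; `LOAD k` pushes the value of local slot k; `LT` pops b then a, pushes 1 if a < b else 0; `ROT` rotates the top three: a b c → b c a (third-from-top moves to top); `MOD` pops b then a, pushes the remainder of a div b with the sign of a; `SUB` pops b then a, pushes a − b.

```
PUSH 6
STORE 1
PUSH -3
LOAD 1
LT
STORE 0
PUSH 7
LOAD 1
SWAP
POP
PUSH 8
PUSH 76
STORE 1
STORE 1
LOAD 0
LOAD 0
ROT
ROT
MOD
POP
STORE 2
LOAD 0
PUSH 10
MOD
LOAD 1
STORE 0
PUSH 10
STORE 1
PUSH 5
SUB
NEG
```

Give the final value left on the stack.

PUSH 6  : [6]
STORE 1 : []
PUSH -3 : [-3]
LOAD 1  : [-3, 6]
LT      : [1]
STORE 0 : []
PUSH 7  : [7]
LOAD 1  : [7, 6]
SWAP    : [6, 7]
POP     : [6]
PUSH 8  : [6, 8]
PUSH 76 : [6, 8, 76]
STORE 1 : [6, 8]
STORE 1 : [6]
LOAD 0  : [6, 1]
LOAD 0  : [6, 1, 1]
ROT     : [1, 1, 6]
ROT     : [1, 6, 1]
MOD     : [1, 0]
POP     : [1]
STORE 2 : []
LOAD 0  : [1]
PUSH 10 : [1, 10]
MOD     : [1]
LOAD 1  : [1, 8]
STORE 0 : [1]
PUSH 10 : [1, 10]
STORE 1 : [1]
PUSH 5  : [1, 5]
SUB     : [-4]
NEG     : [4]

4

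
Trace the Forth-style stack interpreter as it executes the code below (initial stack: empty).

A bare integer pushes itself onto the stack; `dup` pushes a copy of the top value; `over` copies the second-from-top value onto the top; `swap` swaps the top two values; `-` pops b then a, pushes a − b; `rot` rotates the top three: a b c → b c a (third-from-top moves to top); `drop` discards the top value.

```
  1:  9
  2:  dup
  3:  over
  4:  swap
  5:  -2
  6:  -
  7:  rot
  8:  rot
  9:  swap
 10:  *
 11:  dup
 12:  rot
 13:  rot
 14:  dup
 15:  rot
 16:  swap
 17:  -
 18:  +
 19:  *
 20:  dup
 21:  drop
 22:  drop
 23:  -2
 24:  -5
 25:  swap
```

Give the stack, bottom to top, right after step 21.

[891]

9    -> [9]
dup  -> [9, 9]
over -> [9, 9, 9]
swap -> [9, 9, 9]
-2   -> [9, 9, 9, -2]
-    -> [9, 9, 11]
rot  -> [9, 11, 9]
rot  -> [11, 9, 9]
swap -> [11, 9, 9]
*    -> [11, 81]
dup  -> [11, 81, 81]
rot  -> [81, 81, 11]
rot  -> [81, 11, 81]
dup  -> [81, 11, 81, 81]
rot  -> [81, 81, 81, 11]
swap -> [81, 81, 11, 81]
-    -> [81, 81, -70]
+    -> [81, 11]
*    -> [891]
dup  -> [891, 891]
drop -> [891]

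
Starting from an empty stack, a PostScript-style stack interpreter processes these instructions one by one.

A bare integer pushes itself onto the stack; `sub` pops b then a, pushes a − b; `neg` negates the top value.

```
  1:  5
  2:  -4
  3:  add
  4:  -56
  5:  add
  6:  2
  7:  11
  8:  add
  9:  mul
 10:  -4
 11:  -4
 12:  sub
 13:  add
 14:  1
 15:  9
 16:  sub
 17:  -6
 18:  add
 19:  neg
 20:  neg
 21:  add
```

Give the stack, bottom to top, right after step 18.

5    [5]
-4   [5, -4]
add  [1]
-56  [1, -56]
add  [-55]
2    [-55, 2]
11   [-55, 2, 11]
add  [-55, 13]
mul  [-715]
-4   [-715, -4]
-4   [-715, -4, -4]
sub  [-715, 0]
add  [-715]
1    [-715, 1]
9    [-715, 1, 9]
sub  [-715, -8]
-6   [-715, -8, -6]
add  [-715, -14]

[-715, -14]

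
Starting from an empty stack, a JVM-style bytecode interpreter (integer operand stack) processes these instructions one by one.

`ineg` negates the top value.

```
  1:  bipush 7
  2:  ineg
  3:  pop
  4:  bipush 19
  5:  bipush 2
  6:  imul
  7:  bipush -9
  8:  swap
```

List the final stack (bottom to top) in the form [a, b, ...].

bipush 7  : [7]
ineg      : [-7]
pop       : []
bipush 19 : [19]
bipush 2  : [19, 2]
imul      : [38]
bipush -9 : [38, -9]
swap      : [-9, 38]

[-9, 38]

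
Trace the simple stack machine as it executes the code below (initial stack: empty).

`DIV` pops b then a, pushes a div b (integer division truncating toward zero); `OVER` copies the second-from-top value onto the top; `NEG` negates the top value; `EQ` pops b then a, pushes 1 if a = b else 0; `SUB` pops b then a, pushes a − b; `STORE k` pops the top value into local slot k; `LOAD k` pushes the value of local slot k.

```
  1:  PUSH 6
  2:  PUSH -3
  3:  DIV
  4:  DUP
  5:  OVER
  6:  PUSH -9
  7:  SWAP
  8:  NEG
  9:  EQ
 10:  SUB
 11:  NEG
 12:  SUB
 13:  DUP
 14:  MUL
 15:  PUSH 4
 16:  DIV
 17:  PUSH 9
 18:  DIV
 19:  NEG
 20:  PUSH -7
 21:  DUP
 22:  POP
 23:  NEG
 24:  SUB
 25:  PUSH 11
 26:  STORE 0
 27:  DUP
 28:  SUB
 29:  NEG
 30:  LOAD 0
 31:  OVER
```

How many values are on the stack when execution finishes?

PUSH 6   [6]
PUSH -3  [6, -3]
DIV      [-2]
DUP      [-2, -2]
OVER     [-2, -2, -2]
PUSH -9  [-2, -2, -2, -9]
SWAP     [-2, -2, -9, -2]
NEG      [-2, -2, -9, 2]
EQ       [-2, -2, 0]
SUB      [-2, -2]
NEG      [-2, 2]
SUB      [-4]
DUP      [-4, -4]
MUL      [16]
PUSH 4   [16, 4]
DIV      [4]
PUSH 9   [4, 9]
DIV      [0]
NEG      [0]
PUSH -7  [0, -7]
DUP      [0, -7, -7]
POP      [0, -7]
NEG      [0, 7]
SUB      [-7]
PUSH 11  [-7, 11]
STORE 0  [-7]
DUP      [-7, -7]
SUB      [0]
NEG      [0]
LOAD 0   [0, 11]
OVER     [0, 11, 0]

3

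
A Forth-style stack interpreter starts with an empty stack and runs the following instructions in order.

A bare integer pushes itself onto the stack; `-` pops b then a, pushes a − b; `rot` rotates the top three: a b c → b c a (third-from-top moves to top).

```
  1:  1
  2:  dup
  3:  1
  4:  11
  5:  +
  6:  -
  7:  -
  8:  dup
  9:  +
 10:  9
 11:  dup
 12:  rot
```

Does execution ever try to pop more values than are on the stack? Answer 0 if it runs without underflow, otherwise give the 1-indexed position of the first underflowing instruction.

0

1   -> [1]
dup -> [1, 1]
1   -> [1, 1, 1]
11  -> [1, 1, 1, 11]
+   -> [1, 1, 12]
-   -> [1, -11]
-   -> [12]
dup -> [12, 12]
+   -> [24]
9   -> [24, 9]
dup -> [24, 9, 9]
rot -> [9, 9, 24]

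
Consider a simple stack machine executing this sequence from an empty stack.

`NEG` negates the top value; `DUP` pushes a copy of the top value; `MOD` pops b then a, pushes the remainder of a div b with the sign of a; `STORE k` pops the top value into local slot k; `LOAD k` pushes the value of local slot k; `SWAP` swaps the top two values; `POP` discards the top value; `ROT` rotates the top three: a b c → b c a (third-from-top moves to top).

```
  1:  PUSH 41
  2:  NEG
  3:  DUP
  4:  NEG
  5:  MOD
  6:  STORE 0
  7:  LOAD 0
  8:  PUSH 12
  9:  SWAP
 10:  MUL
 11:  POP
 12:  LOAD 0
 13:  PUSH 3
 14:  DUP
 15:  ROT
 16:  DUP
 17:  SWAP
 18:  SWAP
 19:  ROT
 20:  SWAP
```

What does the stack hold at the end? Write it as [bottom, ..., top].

[3, 0, 3, 0]

PUSH 41 -> 41
NEG     -> -41
DUP     -> -41 -41
NEG     -> -41 41
MOD     -> 0
STORE 0 -> (empty)
LOAD 0  -> 0
PUSH 12 -> 0 12
SWAP    -> 12 0
MUL     -> 0
POP     -> (empty)
LOAD 0  -> 0
PUSH 3  -> 0 3
DUP     -> 0 3 3
ROT     -> 3 3 0
DUP     -> 3 3 0 0
SWAP    -> 3 3 0 0
SWAP    -> 3 3 0 0
ROT     -> 3 0 0 3
SWAP    -> 3 0 3 0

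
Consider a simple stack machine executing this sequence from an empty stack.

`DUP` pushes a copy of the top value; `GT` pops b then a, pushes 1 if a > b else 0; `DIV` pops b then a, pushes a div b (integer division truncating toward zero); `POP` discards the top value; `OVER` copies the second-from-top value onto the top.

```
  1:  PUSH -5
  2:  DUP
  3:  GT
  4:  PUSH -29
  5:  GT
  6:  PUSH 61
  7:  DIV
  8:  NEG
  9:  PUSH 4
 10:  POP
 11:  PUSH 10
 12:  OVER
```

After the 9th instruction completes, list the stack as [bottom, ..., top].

[0, 4]

PUSH -5  -> [-5]
DUP      -> [-5, -5]
GT       -> [0]
PUSH -29 -> [0, -29]
GT       -> [1]
PUSH 61  -> [1, 61]
DIV      -> [0]
NEG      -> [0]
PUSH 4   -> [0, 4]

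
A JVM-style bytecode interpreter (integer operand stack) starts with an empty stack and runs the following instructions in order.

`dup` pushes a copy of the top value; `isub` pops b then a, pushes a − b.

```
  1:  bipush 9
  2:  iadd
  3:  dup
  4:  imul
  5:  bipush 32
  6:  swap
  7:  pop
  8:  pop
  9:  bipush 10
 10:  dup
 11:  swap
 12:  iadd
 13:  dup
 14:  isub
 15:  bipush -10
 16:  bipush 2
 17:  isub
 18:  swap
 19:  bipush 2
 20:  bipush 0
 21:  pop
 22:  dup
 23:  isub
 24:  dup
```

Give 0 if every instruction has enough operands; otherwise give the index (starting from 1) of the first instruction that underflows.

bipush 9  9
iadd  — needs 2 operands, stack has 1 → underflow

2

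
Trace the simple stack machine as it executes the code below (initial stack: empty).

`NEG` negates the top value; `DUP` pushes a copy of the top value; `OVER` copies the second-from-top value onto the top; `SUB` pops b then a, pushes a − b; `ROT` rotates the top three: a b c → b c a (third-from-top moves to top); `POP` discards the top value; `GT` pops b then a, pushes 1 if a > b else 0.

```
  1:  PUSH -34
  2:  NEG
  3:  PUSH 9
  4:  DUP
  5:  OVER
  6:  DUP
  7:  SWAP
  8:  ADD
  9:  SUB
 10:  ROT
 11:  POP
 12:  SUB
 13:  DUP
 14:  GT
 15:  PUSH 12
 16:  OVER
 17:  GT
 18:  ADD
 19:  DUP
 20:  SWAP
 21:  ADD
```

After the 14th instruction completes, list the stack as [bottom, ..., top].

PUSH -34 → -34
NEG      → 34
PUSH 9   → 34 9
DUP      → 34 9 9
OVER     → 34 9 9 9
DUP      → 34 9 9 9 9
SWAP     → 34 9 9 9 9
ADD      → 34 9 9 18
SUB      → 34 9 -9
ROT      → 9 -9 34
POP      → 9 -9
SUB      → 18
DUP      → 18 18
GT       → 0

[0]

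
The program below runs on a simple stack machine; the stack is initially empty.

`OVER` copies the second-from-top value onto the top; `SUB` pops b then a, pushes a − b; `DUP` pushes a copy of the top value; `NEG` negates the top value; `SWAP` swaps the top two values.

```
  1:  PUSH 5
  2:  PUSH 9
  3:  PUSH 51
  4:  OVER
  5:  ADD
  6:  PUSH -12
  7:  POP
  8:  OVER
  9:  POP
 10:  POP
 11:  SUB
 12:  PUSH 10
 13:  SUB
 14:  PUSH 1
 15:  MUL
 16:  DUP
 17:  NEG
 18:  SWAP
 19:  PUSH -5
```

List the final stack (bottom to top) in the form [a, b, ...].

[14, -14, -5]

PUSH 5   : [5]
PUSH 9   : [5, 9]
PUSH 51  : [5, 9, 51]
OVER     : [5, 9, 51, 9]
ADD      : [5, 9, 60]
PUSH -12 : [5, 9, 60, -12]
POP      : [5, 9, 60]
OVER     : [5, 9, 60, 9]
POP      : [5, 9, 60]
POP      : [5, 9]
SUB      : [-4]
PUSH 10  : [-4, 10]
SUB      : [-14]
PUSH 1   : [-14, 1]
MUL      : [-14]
DUP      : [-14, -14]
NEG      : [-14, 14]
SWAP     : [14, -14]
PUSH -5  : [14, -14, -5]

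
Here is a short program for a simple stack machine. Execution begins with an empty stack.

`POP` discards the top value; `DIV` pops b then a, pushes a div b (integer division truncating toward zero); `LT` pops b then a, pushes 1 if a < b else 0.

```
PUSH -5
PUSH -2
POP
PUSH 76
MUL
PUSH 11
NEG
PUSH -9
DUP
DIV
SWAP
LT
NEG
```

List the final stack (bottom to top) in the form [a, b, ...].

PUSH -5 -> [-5]
PUSH -2 -> [-5, -2]
POP     -> [-5]
PUSH 76 -> [-5, 76]
MUL     -> [-380]
PUSH 11 -> [-380, 11]
NEG     -> [-380, -11]
PUSH -9 -> [-380, -11, -9]
DUP     -> [-380, -11, -9, -9]
DIV     -> [-380, -11, 1]
SWAP    -> [-380, 1, -11]
LT      -> [-380, 0]
NEG     -> [-380, 0]

[-380, 0]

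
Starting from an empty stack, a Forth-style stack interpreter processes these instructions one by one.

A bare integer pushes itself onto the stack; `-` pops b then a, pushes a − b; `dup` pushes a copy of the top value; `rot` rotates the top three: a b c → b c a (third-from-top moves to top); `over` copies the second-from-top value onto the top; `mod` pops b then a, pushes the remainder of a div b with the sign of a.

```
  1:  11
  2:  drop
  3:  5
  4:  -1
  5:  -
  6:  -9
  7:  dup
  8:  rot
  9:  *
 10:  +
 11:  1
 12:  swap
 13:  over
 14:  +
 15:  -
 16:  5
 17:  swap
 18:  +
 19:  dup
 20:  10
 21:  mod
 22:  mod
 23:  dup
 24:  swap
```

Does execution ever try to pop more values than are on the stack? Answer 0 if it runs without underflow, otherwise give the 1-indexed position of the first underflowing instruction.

11    [11]
drop  []
5     [5]
-1    [5, -1]
-     [6]
-9    [6, -9]
dup   [6, -9, -9]
rot   [-9, -9, 6]
*     [-9, -54]
+     [-63]
1     [-63, 1]
swap  [1, -63]
over  [1, -63, 1]
+     [1, -62]
-     [63]
5     [63, 5]
swap  [5, 63]
+     [68]
dup   [68, 68]
10    [68, 68, 10]
mod   [68, 8]
mod   [4]
dup   [4, 4]
swap  [4, 4]

0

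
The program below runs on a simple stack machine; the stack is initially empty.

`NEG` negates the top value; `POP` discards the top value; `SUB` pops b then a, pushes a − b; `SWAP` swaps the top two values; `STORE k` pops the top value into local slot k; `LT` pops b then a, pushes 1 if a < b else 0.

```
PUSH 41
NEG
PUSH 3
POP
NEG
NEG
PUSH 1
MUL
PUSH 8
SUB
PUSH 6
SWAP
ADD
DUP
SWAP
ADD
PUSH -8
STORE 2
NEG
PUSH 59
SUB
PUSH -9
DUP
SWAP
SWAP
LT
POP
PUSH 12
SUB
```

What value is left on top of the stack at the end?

PUSH 41 → [41]
NEG     → [-41]
PUSH 3  → [-41, 3]
POP     → [-41]
NEG     → [41]
NEG     → [-41]
PUSH 1  → [-41, 1]
MUL     → [-41]
PUSH 8  → [-41, 8]
SUB     → [-49]
PUSH 6  → [-49, 6]
SWAP    → [6, -49]
ADD     → [-43]
DUP     → [-43, -43]
SWAP    → [-43, -43]
ADD     → [-86]
PUSH -8 → [-86, -8]
STORE 2 → [-86]
NEG     → [86]
PUSH 59 → [86, 59]
SUB     → [27]
PUSH -9 → [27, -9]
DUP     → [27, -9, -9]
SWAP    → [27, -9, -9]
SWAP    → [27, -9, -9]
LT      → [27, 0]
POP     → [27]
PUSH 12 → [27, 12]
SUB     → [15]

15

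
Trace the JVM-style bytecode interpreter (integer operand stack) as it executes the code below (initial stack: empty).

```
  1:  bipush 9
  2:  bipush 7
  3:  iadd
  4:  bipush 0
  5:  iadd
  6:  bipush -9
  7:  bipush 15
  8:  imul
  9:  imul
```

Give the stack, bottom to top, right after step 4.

[16, 0]

bipush 9 → [9]
bipush 7 → [9, 7]
iadd     → [16]
bipush 0 → [16, 0]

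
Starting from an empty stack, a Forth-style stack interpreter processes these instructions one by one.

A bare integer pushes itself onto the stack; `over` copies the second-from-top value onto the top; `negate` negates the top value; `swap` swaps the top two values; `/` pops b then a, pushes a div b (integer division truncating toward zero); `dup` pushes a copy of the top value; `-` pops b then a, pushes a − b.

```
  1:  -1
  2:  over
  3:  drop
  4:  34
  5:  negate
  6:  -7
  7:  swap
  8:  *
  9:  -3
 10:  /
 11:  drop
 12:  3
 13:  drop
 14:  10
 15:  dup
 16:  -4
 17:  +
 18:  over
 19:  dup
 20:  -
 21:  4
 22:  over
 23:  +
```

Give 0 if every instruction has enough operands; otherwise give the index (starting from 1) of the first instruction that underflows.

2

-1 -> [-1]
over  — needs 2 operands, stack has 1 → underflow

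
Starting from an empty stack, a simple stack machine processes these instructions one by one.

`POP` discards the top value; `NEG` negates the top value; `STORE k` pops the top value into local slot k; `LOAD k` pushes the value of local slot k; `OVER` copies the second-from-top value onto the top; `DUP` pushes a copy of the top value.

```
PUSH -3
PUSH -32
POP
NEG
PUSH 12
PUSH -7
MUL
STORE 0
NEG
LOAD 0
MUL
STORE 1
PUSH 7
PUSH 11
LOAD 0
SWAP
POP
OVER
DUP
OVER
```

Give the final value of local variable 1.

252

PUSH -3  → -3
PUSH -32 → -3 -32
POP      → -3
NEG      → 3
PUSH 12  → 3 12
PUSH -7  → 3 12 -7
MUL      → 3 -84
STORE 0  → 3
NEG      → -3
LOAD 0   → -3 -84
MUL      → 252
STORE 1  → (empty)
PUSH 7   → 7
PUSH 11  → 7 11
LOAD 0   → 7 11 -84
SWAP     → 7 -84 11
POP      → 7 -84
OVER     → 7 -84 7
DUP      → 7 -84 7 7
OVER     → 7 -84 7 7 7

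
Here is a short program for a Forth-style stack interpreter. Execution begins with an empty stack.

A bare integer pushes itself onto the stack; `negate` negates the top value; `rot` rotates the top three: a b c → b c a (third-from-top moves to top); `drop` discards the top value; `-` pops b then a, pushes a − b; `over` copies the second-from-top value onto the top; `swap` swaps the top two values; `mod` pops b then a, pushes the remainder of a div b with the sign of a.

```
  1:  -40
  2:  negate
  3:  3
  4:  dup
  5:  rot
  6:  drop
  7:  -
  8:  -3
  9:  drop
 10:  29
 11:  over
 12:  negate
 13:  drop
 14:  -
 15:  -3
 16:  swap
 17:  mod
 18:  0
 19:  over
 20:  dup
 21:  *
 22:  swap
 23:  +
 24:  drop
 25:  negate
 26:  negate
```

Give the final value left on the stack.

-40    → [-40]
negate → [40]
3      → [40, 3]
dup    → [40, 3, 3]
rot    → [3, 3, 40]
drop   → [3, 3]
-      → [0]
-3     → [0, -3]
drop   → [0]
29     → [0, 29]
over   → [0, 29, 0]
negate → [0, 29, 0]
drop   → [0, 29]
-      → [-29]
-3     → [-29, -3]
swap   → [-3, -29]
mod    → [-3]
0      → [-3, 0]
over   → [-3, 0, -3]
dup    → [-3, 0, -3, -3]
*      → [-3, 0, 9]
swap   → [-3, 9, 0]
+      → [-3, 9]
drop   → [-3]
negate → [3]
negate → [-3]

-3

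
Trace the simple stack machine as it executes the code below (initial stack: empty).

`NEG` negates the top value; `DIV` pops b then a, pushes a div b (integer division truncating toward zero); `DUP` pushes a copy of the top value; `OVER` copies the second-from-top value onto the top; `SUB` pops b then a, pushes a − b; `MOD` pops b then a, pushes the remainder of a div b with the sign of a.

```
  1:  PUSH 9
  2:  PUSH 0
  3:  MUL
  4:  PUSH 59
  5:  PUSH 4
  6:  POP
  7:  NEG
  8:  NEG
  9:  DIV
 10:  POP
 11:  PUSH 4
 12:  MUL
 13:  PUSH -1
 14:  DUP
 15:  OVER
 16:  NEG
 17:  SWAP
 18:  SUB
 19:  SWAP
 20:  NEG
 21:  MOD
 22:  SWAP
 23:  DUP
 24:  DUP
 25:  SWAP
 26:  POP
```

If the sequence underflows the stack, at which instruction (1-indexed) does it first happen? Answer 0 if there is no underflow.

PUSH 9  → 9
PUSH 0  → 9 0
MUL     → 0
PUSH 59 → 0 59
PUSH 4  → 0 59 4
POP     → 0 59
NEG     → 0 -59
NEG     → 0 59
DIV     → 0
POP     → (empty)
PUSH 4  → 4
MUL  — needs 2 operands, stack has 1 → underflow

12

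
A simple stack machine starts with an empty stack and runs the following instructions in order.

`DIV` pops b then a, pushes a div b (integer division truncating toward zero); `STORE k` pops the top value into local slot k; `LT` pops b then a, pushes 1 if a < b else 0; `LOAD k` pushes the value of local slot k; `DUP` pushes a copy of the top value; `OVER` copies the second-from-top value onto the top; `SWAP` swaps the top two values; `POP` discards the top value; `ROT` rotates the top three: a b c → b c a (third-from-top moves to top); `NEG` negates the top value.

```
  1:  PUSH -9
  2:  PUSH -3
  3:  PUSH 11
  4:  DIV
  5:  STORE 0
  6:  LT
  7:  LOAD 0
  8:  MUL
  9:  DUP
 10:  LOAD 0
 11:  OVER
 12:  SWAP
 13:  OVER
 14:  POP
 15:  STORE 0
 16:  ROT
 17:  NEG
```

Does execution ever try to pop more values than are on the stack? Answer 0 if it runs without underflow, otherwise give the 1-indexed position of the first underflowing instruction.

6

PUSH -9 : [-9]
PUSH -3 : [-9, -3]
PUSH 11 : [-9, -3, 11]
DIV     : [-9, 0]
STORE 0 : [-9]
LT  — needs 2 operands, stack has 1 → underflow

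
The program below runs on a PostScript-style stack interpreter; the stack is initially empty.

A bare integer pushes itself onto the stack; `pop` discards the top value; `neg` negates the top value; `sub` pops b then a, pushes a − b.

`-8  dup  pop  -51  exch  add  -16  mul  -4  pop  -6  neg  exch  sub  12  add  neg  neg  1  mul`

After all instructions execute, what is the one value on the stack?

-8    [-8]
dup   [-8, -8]
pop   [-8]
-51   [-8, -51]
exch  [-51, -8]
add   [-59]
-16   [-59, -16]
mul   [944]
-4    [944, -4]
pop   [944]
-6    [944, -6]
neg   [944, 6]
exch  [6, 944]
sub   [-938]
12    [-938, 12]
add   [-926]
neg   [926]
neg   [-926]
1     [-926, 1]
mul   [-926]

-926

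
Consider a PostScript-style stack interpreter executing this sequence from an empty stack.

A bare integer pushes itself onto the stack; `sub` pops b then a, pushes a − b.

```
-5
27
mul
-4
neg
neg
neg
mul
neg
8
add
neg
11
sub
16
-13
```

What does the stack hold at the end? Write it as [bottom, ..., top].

-5  → [-5]
27  → [-5, 27]
mul → [-135]
-4  → [-135, -4]
neg → [-135, 4]
neg → [-135, -4]
neg → [-135, 4]
mul → [-540]
neg → [540]
8   → [540, 8]
add → [548]
neg → [-548]
11  → [-548, 11]
sub → [-559]
16  → [-559, 16]
-13 → [-559, 16, -13]

[-559, 16, -13]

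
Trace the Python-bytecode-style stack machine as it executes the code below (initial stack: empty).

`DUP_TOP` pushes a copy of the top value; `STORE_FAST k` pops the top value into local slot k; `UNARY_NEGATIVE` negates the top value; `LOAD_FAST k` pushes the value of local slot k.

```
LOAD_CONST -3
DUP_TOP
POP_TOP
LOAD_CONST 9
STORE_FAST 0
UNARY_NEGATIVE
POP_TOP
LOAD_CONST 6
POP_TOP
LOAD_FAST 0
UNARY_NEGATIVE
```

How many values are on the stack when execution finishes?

1

LOAD_CONST -3  → [-3]
DUP_TOP        → [-3, -3]
POP_TOP        → [-3]
LOAD_CONST 9   → [-3, 9]
STORE_FAST 0   → [-3]
UNARY_NEGATIVE → [3]
POP_TOP        → []
LOAD_CONST 6   → [6]
POP_TOP        → []
LOAD_FAST 0    → [9]
UNARY_NEGATIVE → [-9]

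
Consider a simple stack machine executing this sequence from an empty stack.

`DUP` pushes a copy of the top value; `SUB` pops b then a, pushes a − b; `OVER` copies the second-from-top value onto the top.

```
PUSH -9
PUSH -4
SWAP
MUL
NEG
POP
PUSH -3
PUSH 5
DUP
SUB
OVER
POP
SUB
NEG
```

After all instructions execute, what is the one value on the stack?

3

PUSH -9 : -9
PUSH -4 : -9 -4
SWAP    : -4 -9
MUL     : 36
NEG     : -36
POP     : (empty)
PUSH -3 : -3
PUSH 5  : -3 5
DUP     : -3 5 5
SUB     : -3 0
OVER    : -3 0 -3
POP     : -3 0
SUB     : -3
NEG     : 3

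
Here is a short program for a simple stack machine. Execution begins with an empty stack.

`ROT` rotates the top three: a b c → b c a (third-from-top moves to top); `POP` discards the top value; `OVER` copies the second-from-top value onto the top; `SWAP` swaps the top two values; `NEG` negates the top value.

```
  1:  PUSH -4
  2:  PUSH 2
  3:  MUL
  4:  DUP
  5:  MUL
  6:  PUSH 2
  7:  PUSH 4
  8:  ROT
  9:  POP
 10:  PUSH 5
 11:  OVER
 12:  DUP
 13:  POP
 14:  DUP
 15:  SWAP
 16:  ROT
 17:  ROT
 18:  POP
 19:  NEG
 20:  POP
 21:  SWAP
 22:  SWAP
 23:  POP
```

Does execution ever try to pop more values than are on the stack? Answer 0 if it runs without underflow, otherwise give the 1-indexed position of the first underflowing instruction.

PUSH -4  -4
PUSH 2   -4 2
MUL      -8
DUP      -8 -8
MUL      64
PUSH 2   64 2
PUSH 4   64 2 4
ROT      2 4 64
POP      2 4
PUSH 5   2 4 5
OVER     2 4 5 4
DUP      2 4 5 4 4
POP      2 4 5 4
DUP      2 4 5 4 4
SWAP     2 4 5 4 4
ROT      2 4 4 4 5
ROT      2 4 4 5 4
POP      2 4 4 5
NEG      2 4 4 -5
POP      2 4 4
SWAP     2 4 4
SWAP     2 4 4
POP      2 4

0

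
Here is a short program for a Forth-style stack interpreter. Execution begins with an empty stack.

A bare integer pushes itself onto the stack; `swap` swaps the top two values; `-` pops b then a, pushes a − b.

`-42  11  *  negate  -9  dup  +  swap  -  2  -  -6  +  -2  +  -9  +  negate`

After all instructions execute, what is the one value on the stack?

-42    : [-42]
11     : [-42, 11]
*      : [-462]
negate : [462]
-9     : [462, -9]
dup    : [462, -9, -9]
+      : [462, -18]
swap   : [-18, 462]
-      : [-480]
2      : [-480, 2]
-      : [-482]
-6     : [-482, -6]
+      : [-488]
-2     : [-488, -2]
+      : [-490]
-9     : [-490, -9]
+      : [-499]
negate : [499]

499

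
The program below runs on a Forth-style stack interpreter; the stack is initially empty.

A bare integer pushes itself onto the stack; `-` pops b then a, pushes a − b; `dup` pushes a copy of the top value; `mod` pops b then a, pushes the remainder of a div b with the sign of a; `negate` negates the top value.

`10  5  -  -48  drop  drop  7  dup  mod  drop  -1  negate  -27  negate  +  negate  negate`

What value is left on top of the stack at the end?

28

10     → 10
5      → 10 5
-      → 5
-48    → 5 -48
drop   → 5
drop   → (empty)
7      → 7
dup    → 7 7
mod    → 0
drop   → (empty)
-1     → -1
negate → 1
-27    → 1 -27
negate → 1 27
+      → 28
negate → -28
negate → 28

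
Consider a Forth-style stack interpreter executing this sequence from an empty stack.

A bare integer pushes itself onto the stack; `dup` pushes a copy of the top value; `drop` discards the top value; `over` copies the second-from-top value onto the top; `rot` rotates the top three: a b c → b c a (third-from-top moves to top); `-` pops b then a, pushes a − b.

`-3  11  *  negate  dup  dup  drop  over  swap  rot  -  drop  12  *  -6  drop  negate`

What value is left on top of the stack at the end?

-3      [-3]
11      [-3, 11]
*       [-33]
negate  [33]
dup     [33, 33]
dup     [33, 33, 33]
drop    [33, 33]
over    [33, 33, 33]
swap    [33, 33, 33]
rot     [33, 33, 33]
-       [33, 0]
drop    [33]
12      [33, 12]
*       [396]
-6      [396, -6]
drop    [396]
negate  [-396]

-396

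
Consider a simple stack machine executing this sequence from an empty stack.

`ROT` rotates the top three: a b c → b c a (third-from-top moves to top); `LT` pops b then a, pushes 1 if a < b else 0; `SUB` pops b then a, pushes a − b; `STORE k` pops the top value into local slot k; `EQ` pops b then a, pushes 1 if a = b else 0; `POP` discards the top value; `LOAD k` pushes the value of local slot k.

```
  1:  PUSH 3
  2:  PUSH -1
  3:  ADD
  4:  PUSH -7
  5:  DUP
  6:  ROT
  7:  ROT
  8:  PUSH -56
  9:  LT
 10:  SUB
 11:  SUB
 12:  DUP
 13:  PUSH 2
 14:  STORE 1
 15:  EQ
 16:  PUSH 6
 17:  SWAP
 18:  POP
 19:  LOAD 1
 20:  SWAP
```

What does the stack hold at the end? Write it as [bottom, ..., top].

[2, 6]

PUSH 3   → [3]
PUSH -1  → [3, -1]
ADD      → [2]
PUSH -7  → [2, -7]
DUP      → [2, -7, -7]
ROT      → [-7, -7, 2]
ROT      → [-7, 2, -7]
PUSH -56 → [-7, 2, -7, -56]
LT       → [-7, 2, 0]
SUB      → [-7, 2]
SUB      → [-9]
DUP      → [-9, -9]
PUSH 2   → [-9, -9, 2]
STORE 1  → [-9, -9]
EQ       → [1]
PUSH 6   → [1, 6]
SWAP     → [6, 1]
POP      → [6]
LOAD 1   → [6, 2]
SWAP     → [2, 6]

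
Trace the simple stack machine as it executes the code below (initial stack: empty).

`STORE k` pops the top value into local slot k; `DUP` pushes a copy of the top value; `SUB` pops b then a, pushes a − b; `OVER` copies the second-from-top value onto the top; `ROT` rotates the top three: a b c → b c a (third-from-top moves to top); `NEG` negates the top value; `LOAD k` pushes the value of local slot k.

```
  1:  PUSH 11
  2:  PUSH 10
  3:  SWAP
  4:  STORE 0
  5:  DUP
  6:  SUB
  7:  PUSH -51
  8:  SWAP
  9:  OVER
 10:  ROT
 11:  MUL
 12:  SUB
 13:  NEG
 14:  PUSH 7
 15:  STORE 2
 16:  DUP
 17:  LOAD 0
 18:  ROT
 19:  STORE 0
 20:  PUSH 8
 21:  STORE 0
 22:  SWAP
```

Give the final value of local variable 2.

PUSH 11   [11]
PUSH 10   [11, 10]
SWAP      [10, 11]
STORE 0   [10]
DUP       [10, 10]
SUB       [0]
PUSH -51  [0, -51]
SWAP      [-51, 0]
OVER      [-51, 0, -51]
ROT       [0, -51, -51]
MUL       [0, 2601]
SUB       [-2601]
NEG       [2601]
PUSH 7    [2601, 7]
STORE 2   [2601]
DUP       [2601, 2601]
LOAD 0    [2601, 2601, 11]
ROT       [2601, 11, 2601]
STORE 0   [2601, 11]
PUSH 8    [2601, 11, 8]
STORE 0   [2601, 11]
SWAP      [11, 2601]

7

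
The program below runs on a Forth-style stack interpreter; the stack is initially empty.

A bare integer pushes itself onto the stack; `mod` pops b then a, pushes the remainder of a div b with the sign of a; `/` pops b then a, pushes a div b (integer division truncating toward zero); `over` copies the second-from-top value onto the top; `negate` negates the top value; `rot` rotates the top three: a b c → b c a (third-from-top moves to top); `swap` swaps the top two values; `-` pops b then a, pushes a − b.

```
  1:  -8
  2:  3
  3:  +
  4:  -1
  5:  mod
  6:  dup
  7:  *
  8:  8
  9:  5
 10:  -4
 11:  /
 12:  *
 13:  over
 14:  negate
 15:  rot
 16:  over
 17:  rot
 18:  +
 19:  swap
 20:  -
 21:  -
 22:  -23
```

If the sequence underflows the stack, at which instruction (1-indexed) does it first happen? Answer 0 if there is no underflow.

0

-8     -> -8
3      -> -8 3
+      -> -5
-1     -> -5 -1
mod    -> 0
dup    -> 0 0
*      -> 0
8      -> 0 8
5      -> 0 8 5
-4     -> 0 8 5 -4
/      -> 0 8 -1
*      -> 0 -8
over   -> 0 -8 0
negate -> 0 -8 0
rot    -> -8 0 0
over   -> -8 0 0 0
rot    -> -8 0 0 0
+      -> -8 0 0
swap   -> -8 0 0
-      -> -8 0
-      -> -8
-23    -> -8 -23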